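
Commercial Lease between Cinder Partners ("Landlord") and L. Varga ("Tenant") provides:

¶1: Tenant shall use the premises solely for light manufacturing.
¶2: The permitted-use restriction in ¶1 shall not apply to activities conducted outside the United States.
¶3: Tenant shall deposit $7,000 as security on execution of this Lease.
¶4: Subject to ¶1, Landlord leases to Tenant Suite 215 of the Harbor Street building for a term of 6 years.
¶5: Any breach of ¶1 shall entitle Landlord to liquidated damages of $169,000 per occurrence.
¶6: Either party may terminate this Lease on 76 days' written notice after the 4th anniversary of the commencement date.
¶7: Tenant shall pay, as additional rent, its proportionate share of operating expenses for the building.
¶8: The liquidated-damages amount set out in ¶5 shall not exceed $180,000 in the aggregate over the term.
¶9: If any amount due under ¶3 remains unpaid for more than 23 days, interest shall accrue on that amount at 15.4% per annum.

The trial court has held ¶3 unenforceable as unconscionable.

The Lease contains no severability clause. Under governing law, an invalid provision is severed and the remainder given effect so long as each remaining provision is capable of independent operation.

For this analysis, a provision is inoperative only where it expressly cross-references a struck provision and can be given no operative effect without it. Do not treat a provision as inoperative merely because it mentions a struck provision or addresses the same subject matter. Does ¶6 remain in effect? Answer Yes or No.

Yes

¶3 is struck. ¶9 operates only by reference to ¶3, so it falls with ¶3. With no severability clause, the stated default rule severs what cannot stand and enforces each remaining provision that can operate on its own. ¶1, ¶2, ¶4, ¶5, ¶6, ¶7, and ¶8 remain in effect. ¶6 is among the surviving provisions, so the answer is yes.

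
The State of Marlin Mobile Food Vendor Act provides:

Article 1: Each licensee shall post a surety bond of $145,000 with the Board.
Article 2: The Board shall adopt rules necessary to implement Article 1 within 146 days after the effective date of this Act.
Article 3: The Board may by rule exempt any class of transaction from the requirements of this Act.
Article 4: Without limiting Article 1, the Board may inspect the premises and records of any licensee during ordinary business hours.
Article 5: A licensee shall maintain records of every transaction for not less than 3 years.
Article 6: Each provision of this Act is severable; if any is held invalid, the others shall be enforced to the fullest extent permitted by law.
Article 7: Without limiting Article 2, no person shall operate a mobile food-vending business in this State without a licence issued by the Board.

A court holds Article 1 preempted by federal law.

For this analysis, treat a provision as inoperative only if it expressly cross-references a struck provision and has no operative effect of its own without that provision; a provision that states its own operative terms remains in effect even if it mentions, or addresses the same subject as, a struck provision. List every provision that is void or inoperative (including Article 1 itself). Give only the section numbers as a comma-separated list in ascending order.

1, 2

Article 1 is struck. Article 2 merely fixes the rulemaking mandate for Article 1; with Article 1 gone it has nothing to operate on and falls away. Although Article 7 refers to Article 2, its operative terms do not depend on Article 2, so it remains in effect. Article 4 mentions Article 1 but its own obligation stands independently of Article 1, so Article 4 is not affected. Under the severability clause in Article 6, the remaining provisions continue in force. That leaves Article 3, Article 4, Article 5, Article 6, and Article 7 in effect.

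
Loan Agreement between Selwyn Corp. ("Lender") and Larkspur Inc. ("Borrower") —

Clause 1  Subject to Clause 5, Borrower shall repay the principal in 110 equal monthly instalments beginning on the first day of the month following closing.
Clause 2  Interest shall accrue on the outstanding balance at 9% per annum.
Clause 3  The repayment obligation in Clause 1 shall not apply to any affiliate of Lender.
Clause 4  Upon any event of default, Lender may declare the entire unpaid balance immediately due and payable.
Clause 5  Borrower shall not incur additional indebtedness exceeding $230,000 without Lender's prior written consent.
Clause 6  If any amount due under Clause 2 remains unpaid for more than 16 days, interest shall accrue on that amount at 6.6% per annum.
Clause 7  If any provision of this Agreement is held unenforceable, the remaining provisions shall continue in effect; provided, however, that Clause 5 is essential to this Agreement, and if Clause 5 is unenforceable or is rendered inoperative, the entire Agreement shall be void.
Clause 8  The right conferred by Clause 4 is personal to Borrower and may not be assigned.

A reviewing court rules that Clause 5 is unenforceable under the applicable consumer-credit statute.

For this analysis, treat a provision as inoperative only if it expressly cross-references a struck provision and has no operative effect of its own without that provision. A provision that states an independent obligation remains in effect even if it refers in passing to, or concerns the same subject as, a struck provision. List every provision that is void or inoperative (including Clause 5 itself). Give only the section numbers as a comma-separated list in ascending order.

1, 2, 3, 4, 5, 6, 7, 8

Clause 5 is struck. No other provision's operative terms depend on Clause 5. Clause 7 makes Clause 5 an essential term, and Clause 5 is the provision held invalid; under Clause 7, the entire Agreement is therefore void. No provision of the Agreement survives.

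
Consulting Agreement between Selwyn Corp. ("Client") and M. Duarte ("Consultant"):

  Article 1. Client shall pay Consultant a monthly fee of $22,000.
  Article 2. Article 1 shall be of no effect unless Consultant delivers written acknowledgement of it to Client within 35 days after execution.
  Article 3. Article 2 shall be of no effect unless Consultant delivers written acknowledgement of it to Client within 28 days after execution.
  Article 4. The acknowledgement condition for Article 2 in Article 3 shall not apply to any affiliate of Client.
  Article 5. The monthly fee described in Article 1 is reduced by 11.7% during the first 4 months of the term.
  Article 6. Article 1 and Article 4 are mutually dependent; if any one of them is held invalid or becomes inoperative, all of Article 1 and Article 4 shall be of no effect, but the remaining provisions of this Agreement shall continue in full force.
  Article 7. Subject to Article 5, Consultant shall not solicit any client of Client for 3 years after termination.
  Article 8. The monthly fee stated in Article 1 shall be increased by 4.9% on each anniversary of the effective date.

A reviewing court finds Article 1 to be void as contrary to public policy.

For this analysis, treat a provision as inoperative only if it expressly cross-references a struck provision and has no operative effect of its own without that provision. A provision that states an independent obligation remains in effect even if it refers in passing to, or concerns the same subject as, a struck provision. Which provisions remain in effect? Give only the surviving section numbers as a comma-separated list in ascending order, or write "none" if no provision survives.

Article 1 is struck. Article 2 merely fixes the acknowledgement condition for Article 1; with Article 1 gone it has nothing to operate on and falls away. Article 5 has no operative effect of its own apart from Article 1 and is therefore inoperative. Article 8 does nothing except set the escalation of the monthly fee by reference to Article 1; with Article 1 gone it has no independent effect and is inoperative. Article 3 operates only by reference to Article 2, so it falls with Article 2. Article 4 does nothing except set the carve-out from the acknowledgement condition for Article 2 by reference to Article 3; with Article 3 gone it has no independent effect and is inoperative. Although Article 7 refers to Article 5, its operative terms do not depend on Article 5, so it remains in effect. Article 6 declares Article 1 and Article 4 mutually dependent; since one of them has fallen, all of them are of no effect. The remainder continues in force under Article 6. The provisions still in force are Article 6 and Article 7.

6, 7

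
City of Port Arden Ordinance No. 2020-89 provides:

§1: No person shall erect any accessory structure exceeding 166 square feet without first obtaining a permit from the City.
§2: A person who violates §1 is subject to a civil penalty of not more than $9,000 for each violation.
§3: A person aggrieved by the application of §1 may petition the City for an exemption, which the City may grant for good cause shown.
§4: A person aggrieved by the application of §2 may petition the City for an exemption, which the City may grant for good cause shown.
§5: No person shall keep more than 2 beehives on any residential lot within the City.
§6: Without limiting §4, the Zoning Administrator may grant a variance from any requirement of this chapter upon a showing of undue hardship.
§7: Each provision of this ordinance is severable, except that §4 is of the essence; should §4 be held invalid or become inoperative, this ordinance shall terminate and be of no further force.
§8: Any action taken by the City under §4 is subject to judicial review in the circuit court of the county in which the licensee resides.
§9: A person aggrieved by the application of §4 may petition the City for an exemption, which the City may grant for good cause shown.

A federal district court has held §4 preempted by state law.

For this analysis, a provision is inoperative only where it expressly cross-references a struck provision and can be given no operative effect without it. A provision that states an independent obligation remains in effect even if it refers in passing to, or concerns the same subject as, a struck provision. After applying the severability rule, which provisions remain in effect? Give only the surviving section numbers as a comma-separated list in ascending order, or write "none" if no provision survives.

§4 is struck. §8 operates only by reference to §4, so it falls with §4. §9 has no operative effect of its own apart from §4 and is therefore inoperative. §7 makes §4 an essential term, and §4 is the provision held invalid; under §7, the entire ordinance is therefore void. No provision of the ordinance survives.

none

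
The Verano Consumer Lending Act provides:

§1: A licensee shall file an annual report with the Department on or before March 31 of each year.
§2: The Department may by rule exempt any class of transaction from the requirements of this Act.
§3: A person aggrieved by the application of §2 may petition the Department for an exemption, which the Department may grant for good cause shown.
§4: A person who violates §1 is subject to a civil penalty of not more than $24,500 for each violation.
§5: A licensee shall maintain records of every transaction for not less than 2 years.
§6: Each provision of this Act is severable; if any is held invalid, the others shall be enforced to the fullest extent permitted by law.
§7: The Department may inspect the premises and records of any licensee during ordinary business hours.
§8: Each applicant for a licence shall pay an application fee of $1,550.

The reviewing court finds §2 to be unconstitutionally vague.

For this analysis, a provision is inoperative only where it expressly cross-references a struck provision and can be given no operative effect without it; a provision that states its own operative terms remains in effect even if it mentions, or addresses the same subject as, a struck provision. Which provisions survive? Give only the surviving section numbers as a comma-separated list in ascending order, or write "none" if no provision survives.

§2 is struck. §3 has no operative effect of its own apart from §2 and is therefore inoperative. §6 is a severability clause and preserves every provision that can still be given independent effect. The provisions still in force are §1, §4, §5, §6, §7, and §8.

1, 4, 5, 6, 7, 8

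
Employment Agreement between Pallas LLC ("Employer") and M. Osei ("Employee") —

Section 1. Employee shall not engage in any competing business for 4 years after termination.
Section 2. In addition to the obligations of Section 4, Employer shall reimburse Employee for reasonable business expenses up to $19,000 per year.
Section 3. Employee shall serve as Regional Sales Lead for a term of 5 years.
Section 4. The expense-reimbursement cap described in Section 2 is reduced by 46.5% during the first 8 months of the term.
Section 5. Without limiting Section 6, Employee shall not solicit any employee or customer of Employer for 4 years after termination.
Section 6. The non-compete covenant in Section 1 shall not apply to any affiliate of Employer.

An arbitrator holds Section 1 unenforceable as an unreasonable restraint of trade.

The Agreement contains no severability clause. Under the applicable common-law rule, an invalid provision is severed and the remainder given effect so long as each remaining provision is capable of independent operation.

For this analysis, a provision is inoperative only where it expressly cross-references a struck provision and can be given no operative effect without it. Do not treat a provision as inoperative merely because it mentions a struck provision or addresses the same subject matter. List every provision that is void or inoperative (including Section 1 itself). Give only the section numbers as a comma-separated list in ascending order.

1, 6

Section 1 is struck. Section 6 operates only by reference to Section 1, so it falls with Section 1. Section 5 mentions Section 6 but its own obligation stands independently of Section 6, so Section 5 is not affected. With no severability clause, the stated default rule severs what cannot stand and enforces each remaining provision that can operate on its own. That leaves Section 2, Section 3, Section 4, and Section 5 in effect.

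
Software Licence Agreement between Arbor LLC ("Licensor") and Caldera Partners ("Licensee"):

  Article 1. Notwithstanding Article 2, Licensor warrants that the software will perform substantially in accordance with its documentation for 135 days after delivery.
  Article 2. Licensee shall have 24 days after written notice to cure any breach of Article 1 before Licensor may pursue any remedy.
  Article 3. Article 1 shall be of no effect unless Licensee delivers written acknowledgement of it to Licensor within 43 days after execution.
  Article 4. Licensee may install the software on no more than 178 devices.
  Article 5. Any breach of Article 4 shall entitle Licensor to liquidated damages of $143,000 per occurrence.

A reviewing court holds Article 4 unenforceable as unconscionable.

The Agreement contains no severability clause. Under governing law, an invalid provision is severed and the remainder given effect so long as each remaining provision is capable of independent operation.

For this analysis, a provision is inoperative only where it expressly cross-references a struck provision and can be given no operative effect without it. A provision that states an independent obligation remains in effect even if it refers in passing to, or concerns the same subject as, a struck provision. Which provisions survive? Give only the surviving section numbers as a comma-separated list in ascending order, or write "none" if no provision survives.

1, 2, 3

Article 4 is struck. Article 5 does nothing except set the liquidated-damages amount by reference to Article 4; with Article 4 gone it has no independent effect and is inoperative. With no severability clause, the stated default rule severs what cannot stand and enforces each remaining provision that can operate on its own. Article 1, Article 2, and Article 3 remain in effect.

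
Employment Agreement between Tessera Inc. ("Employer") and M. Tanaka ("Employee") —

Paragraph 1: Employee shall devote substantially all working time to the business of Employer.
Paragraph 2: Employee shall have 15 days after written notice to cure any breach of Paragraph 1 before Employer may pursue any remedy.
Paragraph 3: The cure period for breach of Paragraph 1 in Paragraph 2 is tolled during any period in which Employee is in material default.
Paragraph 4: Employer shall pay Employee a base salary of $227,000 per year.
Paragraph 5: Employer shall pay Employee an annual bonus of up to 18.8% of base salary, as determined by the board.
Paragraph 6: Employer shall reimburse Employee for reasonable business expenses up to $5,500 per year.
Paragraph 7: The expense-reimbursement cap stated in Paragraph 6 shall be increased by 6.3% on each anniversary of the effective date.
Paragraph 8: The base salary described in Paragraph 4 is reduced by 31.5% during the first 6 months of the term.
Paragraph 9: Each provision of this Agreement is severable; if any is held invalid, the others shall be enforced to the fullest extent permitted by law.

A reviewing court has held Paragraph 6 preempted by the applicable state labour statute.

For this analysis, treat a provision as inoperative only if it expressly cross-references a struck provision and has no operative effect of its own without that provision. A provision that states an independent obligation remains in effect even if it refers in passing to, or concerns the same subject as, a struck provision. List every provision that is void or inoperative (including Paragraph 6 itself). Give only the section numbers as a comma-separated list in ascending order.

6, 7

Paragraph 6 is struck. The whole of Paragraph 7 is the escalation of the expense-reimbursement cap, defined by reference to Paragraph 6, so Paragraph 7 cannot stand once Paragraph 6 is removed. Paragraph 9 is a severability clause and preserves every provision that can still be given independent effect. The provisions still in force are Paragraph 1, Paragraph 2, Paragraph 3, Paragraph 4, Paragraph 5, Paragraph 8, and Paragraph 9.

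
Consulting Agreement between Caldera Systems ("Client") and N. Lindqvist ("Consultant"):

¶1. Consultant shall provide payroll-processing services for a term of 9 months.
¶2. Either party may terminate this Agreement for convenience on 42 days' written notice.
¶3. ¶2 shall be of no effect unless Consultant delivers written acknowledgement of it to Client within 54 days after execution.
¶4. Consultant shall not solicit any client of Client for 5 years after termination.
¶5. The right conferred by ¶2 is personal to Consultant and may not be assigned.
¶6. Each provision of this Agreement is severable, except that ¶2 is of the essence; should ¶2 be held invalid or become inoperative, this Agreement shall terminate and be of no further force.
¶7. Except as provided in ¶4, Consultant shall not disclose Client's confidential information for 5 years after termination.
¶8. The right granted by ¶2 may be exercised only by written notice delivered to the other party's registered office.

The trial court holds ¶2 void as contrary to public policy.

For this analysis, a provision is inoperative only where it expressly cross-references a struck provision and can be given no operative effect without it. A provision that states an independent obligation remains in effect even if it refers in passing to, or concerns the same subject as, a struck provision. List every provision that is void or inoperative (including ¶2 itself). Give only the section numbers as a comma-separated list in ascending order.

¶2 is struck. ¶3 has no operative effect of its own apart from ¶2 and is therefore inoperative. ¶5 has no operative effect of its own apart from ¶2 and is therefore inoperative. The only function of ¶8 is the notice requirement for ¶2, so it cannot stand once ¶2 is removed. ¶6 makes ¶2 an essential term, and ¶2 is the provision held invalid; under ¶6, the entire Agreement is therefore void. No provision of the Agreement survives.

1, 2, 3, 4, 5, 6, 7, 8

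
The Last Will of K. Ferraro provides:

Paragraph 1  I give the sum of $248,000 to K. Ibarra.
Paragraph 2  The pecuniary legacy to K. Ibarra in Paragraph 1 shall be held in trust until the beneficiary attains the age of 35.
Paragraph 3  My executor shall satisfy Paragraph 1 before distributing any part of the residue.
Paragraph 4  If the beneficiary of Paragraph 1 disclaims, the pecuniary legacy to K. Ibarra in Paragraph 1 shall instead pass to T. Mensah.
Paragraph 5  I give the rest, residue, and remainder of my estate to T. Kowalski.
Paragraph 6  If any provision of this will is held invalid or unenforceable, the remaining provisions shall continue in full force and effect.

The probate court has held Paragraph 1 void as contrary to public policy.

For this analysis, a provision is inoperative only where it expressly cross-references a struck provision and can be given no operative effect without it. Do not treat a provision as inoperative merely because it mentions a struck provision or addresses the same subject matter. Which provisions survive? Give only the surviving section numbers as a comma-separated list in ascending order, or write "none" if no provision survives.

Paragraph 1 is struck. Paragraph 2 has no operative effect of its own apart from Paragraph 1 and is therefore inoperative. Paragraph 3 merely fixes the priority direction for Paragraph 1; with Paragraph 1 gone it has nothing to operate on and falls away. Paragraph 4 operates only by reference to Paragraph 1, so it falls with Paragraph 1. Under the severability clause in Paragraph 6, the remaining provisions continue in force. Paragraph 5 and Paragraph 6 remain in effect.

5, 6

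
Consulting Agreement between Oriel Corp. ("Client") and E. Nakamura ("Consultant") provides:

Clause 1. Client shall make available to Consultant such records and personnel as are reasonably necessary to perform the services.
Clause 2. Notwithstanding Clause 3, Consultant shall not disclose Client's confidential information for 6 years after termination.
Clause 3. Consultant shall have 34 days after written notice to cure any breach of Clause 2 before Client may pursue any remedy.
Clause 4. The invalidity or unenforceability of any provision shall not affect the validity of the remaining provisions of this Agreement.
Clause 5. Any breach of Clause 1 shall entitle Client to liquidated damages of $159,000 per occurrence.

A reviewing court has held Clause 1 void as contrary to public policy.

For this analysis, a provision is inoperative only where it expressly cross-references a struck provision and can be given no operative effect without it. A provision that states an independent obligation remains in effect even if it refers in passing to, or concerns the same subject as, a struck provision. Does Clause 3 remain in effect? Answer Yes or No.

Yes

Clause 1 is struck. Clause 5 has no operative effect of its own apart from Clause 1 and is therefore inoperative. Clause 4 is a severability clause and preserves every provision that can still be given independent effect. The provisions still in force are Clause 2, Clause 3, and Clause 4. Clause 3 is among the surviving provisions, so the answer is yes.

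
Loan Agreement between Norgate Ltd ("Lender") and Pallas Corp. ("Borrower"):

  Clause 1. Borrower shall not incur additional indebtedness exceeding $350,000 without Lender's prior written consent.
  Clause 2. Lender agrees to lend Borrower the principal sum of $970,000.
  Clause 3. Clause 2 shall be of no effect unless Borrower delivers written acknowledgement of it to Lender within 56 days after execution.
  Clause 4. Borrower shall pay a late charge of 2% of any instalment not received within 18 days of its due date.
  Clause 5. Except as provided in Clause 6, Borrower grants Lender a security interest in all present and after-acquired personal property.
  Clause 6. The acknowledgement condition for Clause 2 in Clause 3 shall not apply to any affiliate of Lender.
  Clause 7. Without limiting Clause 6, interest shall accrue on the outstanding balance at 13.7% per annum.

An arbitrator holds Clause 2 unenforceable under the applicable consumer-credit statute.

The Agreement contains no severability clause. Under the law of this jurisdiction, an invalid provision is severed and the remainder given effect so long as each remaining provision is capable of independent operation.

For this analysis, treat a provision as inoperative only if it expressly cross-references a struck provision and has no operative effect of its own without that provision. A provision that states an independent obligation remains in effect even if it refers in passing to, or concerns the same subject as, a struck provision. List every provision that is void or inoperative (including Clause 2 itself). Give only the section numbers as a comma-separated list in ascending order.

Clause 2 is struck. Clause 3 operates only by reference to Clause 2, so it falls with Clause 2. Clause 6 has no operative effect of its own apart from Clause 3 and is therefore inoperative. Although Clause 5 refers to Clause 6, its operative terms do not depend on Clause 6, so it remains in effect. Clause 7 mentions Clause 6 but its own obligation stands independently of Clause 6, so Clause 7 is not affected. Under the stated default rule, only provisions that cannot operate independently fall away; the rest are enforced. The provisions still in force are Clause 1, Clause 4, Clause 5, and Clause 7.

2, 3, 6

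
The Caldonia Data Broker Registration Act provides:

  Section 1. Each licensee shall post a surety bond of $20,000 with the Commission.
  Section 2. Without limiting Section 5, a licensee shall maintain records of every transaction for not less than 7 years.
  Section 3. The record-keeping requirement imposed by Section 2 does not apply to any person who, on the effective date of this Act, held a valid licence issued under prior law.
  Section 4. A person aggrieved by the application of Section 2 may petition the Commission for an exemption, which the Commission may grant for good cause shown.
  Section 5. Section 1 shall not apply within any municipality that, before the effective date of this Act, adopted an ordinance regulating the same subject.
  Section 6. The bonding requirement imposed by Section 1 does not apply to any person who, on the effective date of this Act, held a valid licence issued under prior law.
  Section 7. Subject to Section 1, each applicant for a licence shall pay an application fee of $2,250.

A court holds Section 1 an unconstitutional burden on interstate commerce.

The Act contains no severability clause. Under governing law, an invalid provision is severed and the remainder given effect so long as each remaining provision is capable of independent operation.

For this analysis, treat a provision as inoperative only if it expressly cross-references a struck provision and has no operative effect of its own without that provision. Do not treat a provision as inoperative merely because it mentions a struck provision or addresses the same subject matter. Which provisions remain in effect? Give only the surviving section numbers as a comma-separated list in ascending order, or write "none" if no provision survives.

Section 1 is struck. Section 5 merely fixes the local-preemption carve-out from Section 1; with Section 1 gone it has nothing to operate on and falls away. Section 6 operates only by reference to Section 1, so it falls with Section 1. Although Section 7 refers to Section 1, its operative terms do not depend on Section 1, so it remains in effect. Although Section 2 refers to Section 5, its operative terms do not depend on Section 5, so it remains in effect. Under the stated default rule, only provisions that cannot operate independently fall away; the rest are enforced. Section 2, Section 3, Section 4, and Section 7 remain in effect.

2, 3, 4, 7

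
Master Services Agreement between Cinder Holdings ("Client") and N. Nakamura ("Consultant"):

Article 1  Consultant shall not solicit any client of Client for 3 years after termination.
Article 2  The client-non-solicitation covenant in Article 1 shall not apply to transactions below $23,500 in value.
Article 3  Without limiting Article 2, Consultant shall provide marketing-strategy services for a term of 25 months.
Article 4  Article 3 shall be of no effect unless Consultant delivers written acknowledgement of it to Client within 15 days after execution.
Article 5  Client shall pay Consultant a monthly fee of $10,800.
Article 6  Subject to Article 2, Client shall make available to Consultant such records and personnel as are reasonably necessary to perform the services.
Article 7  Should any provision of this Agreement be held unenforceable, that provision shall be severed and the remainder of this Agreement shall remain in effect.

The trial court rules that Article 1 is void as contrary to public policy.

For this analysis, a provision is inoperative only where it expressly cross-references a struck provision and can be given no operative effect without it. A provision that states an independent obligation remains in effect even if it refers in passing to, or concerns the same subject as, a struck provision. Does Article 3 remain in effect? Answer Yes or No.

Yes

Article 1 is struck. Article 2 has no operative effect of its own apart from Article 1 and is therefore inoperative. Article 6 mentions Article 2 but its own obligation stands independently of Article 2, so Article 6 is not affected. Although Article 3 refers to Article 2, its operative terms do not depend on Article 2, so it remains in effect. Article 7 is a severability clause and preserves every provision that can still be given independent effect. Article 3, Article 4, Article 5, Article 6, and Article 7 remain in effect. Article 3 is among the surviving provisions, so the answer is yes.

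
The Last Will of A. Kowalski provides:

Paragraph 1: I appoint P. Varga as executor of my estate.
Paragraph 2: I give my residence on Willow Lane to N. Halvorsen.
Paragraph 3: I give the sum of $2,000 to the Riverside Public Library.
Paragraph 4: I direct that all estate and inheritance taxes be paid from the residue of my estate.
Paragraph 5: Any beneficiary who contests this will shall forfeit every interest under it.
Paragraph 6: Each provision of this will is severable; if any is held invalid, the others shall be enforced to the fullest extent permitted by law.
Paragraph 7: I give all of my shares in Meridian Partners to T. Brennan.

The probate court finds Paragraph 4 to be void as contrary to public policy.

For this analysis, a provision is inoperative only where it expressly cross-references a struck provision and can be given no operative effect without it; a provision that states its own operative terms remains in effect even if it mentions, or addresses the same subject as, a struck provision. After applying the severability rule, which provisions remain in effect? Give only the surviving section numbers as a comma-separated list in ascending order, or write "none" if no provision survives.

1, 2, 3, 5, 6, 7

Paragraph 4 is struck. No other provision's operative terms depend on Paragraph 4. Under the severability clause in Paragraph 6, the remaining provisions continue in force. The provisions still in force are Paragraph 1, Paragraph 2, Paragraph 3, Paragraph 5, Paragraph 6, and Paragraph 7.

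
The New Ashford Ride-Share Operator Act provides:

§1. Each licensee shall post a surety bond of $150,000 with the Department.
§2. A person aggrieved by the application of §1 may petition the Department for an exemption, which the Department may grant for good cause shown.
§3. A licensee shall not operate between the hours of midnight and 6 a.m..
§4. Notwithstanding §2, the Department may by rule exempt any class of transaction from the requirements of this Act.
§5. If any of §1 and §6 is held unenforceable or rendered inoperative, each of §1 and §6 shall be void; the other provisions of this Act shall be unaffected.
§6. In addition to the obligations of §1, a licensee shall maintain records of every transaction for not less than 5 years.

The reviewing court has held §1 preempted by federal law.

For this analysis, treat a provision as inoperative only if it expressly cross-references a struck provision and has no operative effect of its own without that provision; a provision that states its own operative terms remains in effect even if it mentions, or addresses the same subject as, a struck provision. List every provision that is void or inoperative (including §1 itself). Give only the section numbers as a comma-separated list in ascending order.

§1 is struck. §2 has no operative effect of its own apart from §1 and is therefore inoperative. Although §4 refers to §2, its operative terms do not depend on §2, so it remains in effect. §5 declares §1 and §6 mutually dependent; since one of them has fallen, all of them are of no effect. That brings down §6 as well. The remainder continues in force under §5. The provisions still in force are §3, §4, and §5.

1, 2, 6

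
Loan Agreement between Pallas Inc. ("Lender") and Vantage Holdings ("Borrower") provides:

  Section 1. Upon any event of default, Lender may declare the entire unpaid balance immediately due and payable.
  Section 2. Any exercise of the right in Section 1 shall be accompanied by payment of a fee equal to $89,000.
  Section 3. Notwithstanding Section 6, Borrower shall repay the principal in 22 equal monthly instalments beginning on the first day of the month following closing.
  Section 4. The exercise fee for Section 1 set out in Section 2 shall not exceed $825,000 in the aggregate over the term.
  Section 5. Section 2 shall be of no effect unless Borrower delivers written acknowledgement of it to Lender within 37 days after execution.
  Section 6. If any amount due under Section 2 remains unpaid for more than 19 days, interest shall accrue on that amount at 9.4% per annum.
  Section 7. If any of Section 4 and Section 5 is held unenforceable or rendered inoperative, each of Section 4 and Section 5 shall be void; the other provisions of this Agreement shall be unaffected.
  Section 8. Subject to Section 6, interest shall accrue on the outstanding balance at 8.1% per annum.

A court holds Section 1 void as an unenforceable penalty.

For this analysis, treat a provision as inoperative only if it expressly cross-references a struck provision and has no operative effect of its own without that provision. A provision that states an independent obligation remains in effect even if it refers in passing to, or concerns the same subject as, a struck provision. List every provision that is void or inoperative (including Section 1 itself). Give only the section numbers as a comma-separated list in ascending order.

1, 2, 4, 5, 6

Section 1 is struck. Section 2 operates only by reference to Section 1, so it falls with Section 1. Section 4 operates only by reference to Section 2, so it falls with Section 2. The only function of Section 5 is the acknowledgement condition for Section 2, so it cannot stand once Section 2 is removed. Section 6 operates only by reference to Section 2, so it falls with Section 2. Although Section 3 refers to Section 6, its operative terms do not depend on Section 6, so it remains in effect. Section 8 mentions Section 6 but its own obligation stands independently of Section 6, so Section 8 is not affected. Section 7 declares Section 4 and Section 5 mutually dependent; since one of them has fallen, all of them are of no effect. The remainder continues in force under Section 7. Section 3, Section 7, and Section 8 remain in effect.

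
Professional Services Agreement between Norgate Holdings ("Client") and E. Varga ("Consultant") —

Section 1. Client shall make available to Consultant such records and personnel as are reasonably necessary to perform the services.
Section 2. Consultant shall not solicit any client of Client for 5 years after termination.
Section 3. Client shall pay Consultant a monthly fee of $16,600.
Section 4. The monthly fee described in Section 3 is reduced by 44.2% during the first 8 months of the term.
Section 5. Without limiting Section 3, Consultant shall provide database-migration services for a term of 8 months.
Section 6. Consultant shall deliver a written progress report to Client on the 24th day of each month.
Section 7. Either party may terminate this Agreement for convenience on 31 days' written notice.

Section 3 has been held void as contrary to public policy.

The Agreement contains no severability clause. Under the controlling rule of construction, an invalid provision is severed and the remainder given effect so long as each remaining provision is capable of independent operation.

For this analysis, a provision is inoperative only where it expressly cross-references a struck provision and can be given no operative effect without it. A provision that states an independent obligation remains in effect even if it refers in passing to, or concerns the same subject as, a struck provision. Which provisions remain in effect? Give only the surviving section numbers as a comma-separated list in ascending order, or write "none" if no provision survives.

Section 3 is struck. Section 4 operates only by reference to Section 3, so it falls with Section 3. Although Section 5 refers to Section 3, its operative terms do not depend on Section 3, so it remains in effect. With no severability clause, the stated default rule severs what cannot stand and enforces each remaining provision that can operate on its own. The provisions still in force are Section 1, Section 2, Section 5, Section 6, and Section 7.

1, 2, 5, 6, 7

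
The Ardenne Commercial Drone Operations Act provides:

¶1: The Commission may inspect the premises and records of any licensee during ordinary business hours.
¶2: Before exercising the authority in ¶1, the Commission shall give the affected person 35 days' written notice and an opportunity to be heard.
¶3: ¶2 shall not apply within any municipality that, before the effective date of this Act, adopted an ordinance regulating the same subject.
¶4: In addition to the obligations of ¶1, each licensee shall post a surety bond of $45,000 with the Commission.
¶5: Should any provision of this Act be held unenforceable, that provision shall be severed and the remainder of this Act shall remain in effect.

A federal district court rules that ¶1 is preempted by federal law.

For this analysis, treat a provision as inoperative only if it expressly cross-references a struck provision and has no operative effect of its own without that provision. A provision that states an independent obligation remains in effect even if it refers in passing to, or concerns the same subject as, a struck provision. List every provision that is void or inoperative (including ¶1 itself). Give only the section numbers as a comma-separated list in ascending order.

¶1 is struck. ¶2 merely fixes the notice-and-hearing requirement for ¶1; with ¶1 gone it has nothing to operate on and falls away. ¶3 merely fixes the local-preemption carve-out from ¶2; with ¶2 gone it has nothing to operate on and falls away. Although ¶4 refers to ¶1, its operative terms do not depend on ¶1, so it remains in effect. ¶5 is a severability clause and preserves every provision that can still be given independent effect. ¶4 and ¶5 remain in effect.

1, 2, 3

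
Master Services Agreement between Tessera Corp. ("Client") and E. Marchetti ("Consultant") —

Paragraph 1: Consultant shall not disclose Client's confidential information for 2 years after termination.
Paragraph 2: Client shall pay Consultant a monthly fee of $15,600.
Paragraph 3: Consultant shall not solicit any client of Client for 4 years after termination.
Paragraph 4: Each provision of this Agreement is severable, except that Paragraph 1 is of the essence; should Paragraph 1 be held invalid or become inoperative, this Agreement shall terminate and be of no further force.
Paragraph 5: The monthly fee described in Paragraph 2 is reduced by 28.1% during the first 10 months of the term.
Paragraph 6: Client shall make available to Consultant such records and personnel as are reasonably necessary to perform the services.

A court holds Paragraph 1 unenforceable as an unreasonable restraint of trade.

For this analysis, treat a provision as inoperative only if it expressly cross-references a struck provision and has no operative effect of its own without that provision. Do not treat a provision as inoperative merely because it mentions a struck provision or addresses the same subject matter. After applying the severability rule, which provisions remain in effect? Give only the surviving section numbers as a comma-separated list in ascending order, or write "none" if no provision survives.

Paragraph 1 is struck. No other provision's operative terms depend on Paragraph 1. Paragraph 4 makes Paragraph 1 an essential term, and Paragraph 1 is the provision held invalid; under Paragraph 4, the entire Agreement is therefore void. No provision of the Agreement survives.

none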